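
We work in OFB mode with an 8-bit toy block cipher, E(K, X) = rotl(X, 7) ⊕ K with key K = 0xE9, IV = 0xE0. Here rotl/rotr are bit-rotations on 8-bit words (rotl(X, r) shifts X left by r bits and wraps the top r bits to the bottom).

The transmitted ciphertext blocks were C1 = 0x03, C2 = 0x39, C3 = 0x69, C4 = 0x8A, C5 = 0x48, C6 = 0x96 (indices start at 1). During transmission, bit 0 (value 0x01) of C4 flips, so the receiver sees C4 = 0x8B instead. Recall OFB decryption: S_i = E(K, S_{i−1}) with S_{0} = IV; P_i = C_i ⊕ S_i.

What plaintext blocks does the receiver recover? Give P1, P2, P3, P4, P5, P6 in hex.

Only C4 changed, to 0x8B. In OFB, a change in C_i flips the same bit in P_i only; the keystream is unaffected. Decrypting the received ciphertext:
P1: S = E(K, 0xE0) = 0x99; 0x03 ⊕ 0x99 = 0x9A.
P2: S = E(K, 0x99) = 0x25; 0x39 ⊕ 0x25 = 0x1C.
P3: S = E(K, 0x25) = 0x7B; 0x69 ⊕ 0x7B = 0x12.
P4: S = E(K, 0x7B) = 0x54; 0x8B ⊕ 0x54 = 0xDF.
P5: S = E(K, 0x54) = 0xC3; 0x48 ⊕ 0xC3 = 0x8B.
P6: S = E(K, 0xC3) = 0x08; 0x96 ⊕ 0x08 = 0x9E.
Blocks that differ from the original plaintext: P4.

P1 = 0x9A, P2 = 0x1C, P3 = 0x12, P4 = 0xDF, P5 = 0x8B, P6 = 0x9E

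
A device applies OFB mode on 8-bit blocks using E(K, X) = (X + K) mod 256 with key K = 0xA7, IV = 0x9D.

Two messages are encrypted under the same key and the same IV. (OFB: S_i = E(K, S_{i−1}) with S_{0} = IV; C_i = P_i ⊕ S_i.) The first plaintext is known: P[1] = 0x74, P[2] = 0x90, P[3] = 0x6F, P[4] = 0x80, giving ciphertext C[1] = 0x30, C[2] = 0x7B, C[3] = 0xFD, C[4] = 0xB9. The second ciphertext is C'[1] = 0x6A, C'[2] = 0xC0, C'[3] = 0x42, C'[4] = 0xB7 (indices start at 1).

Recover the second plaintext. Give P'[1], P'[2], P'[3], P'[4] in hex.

P'[1] = 0x2E, P'[2] = 0x2B, P'[3] = 0xD0, P'[4] = 0x8E

In OFB with a reused IV, both messages share the same keystream S_i, so C_i ⊕ C'_i = P_i ⊕ P'_i and thus P'_i = P_i ⊕ C_i ⊕ C'_i.
P'[1]: 0x74 ⊕ 0x30 ⊕ 0x6A = 0x2E.
P'[2]: 0x90 ⊕ 0x7B ⊕ 0xC0 = 0x2B.
P'[3]: 0x6F ⊕ 0xFD ⊕ 0x42 = 0xD0.
P'[4]: 0x80 ⊕ 0xB9 ⊕ 0xB7 = 0x8E.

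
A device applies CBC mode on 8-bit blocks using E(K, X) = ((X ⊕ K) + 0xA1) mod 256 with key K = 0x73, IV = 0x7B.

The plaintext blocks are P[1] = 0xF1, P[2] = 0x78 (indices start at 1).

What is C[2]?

C[2] = 0x32

CBC encryption: C_i = E(K, P_i ⊕ C_{i−1}), with C_{0} = IV.
C[1]: P[1] ⊕ 0x7B = 0x8A; E(K, 0x8A) = 0x9A.
C[2]: P[2] ⊕ 0x9A = 0xE2; E(K, 0xE2) = 0x32.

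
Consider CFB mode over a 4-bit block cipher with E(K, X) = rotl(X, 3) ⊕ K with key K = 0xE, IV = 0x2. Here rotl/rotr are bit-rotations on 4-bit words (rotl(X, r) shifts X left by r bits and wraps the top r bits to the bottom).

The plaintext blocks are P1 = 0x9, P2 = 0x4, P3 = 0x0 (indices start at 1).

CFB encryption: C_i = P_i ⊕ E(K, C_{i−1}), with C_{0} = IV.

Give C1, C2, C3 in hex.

C1: E(K, 0x2) = 0xF; 0x9 ⊕ 0xF = 0x6.
C2: E(K, 0x6) = 0xD; 0x4 ⊕ 0xD = 0x9.
C3: E(K, 0x9) = 0x2; 0x0 ⊕ 0x2 = 0x2.

C1 = 0x6, C2 = 0x9, C3 = 0x2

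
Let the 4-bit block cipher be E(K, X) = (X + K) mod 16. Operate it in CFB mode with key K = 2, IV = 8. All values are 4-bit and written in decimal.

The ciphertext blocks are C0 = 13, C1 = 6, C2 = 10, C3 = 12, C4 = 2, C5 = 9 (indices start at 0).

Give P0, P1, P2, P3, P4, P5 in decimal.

P0 = 7, P1 = 9, P2 = 2, P3 = 0, P4 = 12, P5 = 13

CFB decryption: P_i = C_i ⊕ E(K, C_{i−1}), with C_{−1} = IV.
P0: E(K, 8) = 10; 13 ⊕ 10 = 7.
P1: E(K, 13) = 15; 6 ⊕ 15 = 9.
P2: E(K, 6) = 8; 10 ⊕ 8 = 2.
P3: E(K, 10) = 12; 12 ⊕ 12 = 0.
P4: E(K, 12) = 14; 2 ⊕ 14 = 12.
P5: E(K, 2) = 4; 9 ⊕ 4 = 13.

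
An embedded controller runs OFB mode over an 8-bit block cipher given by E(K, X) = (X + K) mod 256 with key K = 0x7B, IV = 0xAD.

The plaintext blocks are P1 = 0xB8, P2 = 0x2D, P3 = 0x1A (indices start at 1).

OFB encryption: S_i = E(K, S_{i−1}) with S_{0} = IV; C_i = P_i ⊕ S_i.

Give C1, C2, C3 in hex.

C1: S = E(K, 0xAD) = 0x28; 0xB8 ⊕ 0x28 = 0x90.
C2: S = E(K, 0x28) = 0xA3; 0x2D ⊕ 0xA3 = 0x8E.
C3: S = E(K, 0xA3) = 0x1E; 0x1A ⊕ 0x1E = 0x04.

C1 = 0x90, C2 = 0x8E, C3 = 0x04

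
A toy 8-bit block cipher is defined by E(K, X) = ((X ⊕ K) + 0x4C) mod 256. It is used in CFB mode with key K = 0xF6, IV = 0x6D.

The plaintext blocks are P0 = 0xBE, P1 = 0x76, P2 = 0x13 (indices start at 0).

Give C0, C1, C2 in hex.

CFB encryption: C_i = P_i ⊕ E(K, C_{i−1}), with C_{−1} = IV.
C0: E(K, 0x6D) = 0xE7; 0xBE ⊕ 0xE7 = 0x59.
C1: E(K, 0x59) = 0xFB; 0x76 ⊕ 0xFB = 0x8D.
C2: E(K, 0x8D) = 0xC7; 0x13 ⊕ 0xC7 = 0xD4.

C0 = 0x59, C1 = 0x8D, C2 = 0xD4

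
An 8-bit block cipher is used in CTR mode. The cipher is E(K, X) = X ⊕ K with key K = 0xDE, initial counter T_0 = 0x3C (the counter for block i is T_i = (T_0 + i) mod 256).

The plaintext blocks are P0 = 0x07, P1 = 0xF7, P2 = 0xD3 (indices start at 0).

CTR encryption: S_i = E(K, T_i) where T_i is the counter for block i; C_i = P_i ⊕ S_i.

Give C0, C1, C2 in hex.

C0 = 0xE5, C1 = 0x14, C2 = 0x33

C0: T = 0x3C, S = E(K, T) = 0xE2; 0x07 ⊕ 0xE2 = 0xE5.
C1: T = 0x3D, S = E(K, T) = 0xE3; 0xF7 ⊕ 0xE3 = 0x14.
C2: T = 0x3E, S = E(K, T) = 0xE0; 0xD3 ⊕ 0xE0 = 0x33.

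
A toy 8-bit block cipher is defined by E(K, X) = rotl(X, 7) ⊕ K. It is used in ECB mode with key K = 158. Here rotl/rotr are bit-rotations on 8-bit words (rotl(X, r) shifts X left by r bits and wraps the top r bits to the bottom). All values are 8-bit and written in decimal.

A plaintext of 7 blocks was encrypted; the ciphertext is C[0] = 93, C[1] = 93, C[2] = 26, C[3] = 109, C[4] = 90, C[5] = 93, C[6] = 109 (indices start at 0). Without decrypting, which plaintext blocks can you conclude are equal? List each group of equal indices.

P[0] = P[1] = P[5]; P[3] = P[6]

ECB encrypts each block independently with the same key, so equal ciphertext blocks imply equal plaintext blocks.
C[0] = C[1] = C[5] = 93, so P[0] = P[1] = P[5].
C[3] = C[6] = 109, so P[3] = P[6].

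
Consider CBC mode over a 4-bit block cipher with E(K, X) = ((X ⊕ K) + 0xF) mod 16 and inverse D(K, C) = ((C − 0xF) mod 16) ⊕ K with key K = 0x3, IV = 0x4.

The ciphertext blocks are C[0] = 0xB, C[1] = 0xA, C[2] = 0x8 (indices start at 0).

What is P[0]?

P[0] = 0xB

CBC decryption: P_i = D(K, C_i) ⊕ C_{i−1}, with C_{−1} = IV.
P[0]: D(K, 0xB) = 0xF; 0xF ⊕ 0x4 = 0xB.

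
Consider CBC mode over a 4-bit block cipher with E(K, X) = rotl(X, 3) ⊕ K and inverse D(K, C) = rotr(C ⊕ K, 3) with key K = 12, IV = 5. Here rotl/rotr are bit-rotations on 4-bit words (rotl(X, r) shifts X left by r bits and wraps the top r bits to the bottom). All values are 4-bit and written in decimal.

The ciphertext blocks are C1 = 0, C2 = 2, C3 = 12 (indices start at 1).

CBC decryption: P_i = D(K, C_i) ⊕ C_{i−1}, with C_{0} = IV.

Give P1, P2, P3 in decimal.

P1 = 12, P2 = 13, P3 = 2

P1: D(K, 0) = 9; 9 ⊕ 5 = 12.
P2: D(K, 2) = 13; 13 ⊕ 0 = 13.
P3: D(K, 12) = 0; 0 ⊕ 2 = 2.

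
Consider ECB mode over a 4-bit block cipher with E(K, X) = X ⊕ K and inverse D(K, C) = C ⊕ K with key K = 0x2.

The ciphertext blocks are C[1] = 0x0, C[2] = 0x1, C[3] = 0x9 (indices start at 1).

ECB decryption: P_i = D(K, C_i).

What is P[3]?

P[3] = 0xB

P[3]: D(K, 0x9) = 0xB.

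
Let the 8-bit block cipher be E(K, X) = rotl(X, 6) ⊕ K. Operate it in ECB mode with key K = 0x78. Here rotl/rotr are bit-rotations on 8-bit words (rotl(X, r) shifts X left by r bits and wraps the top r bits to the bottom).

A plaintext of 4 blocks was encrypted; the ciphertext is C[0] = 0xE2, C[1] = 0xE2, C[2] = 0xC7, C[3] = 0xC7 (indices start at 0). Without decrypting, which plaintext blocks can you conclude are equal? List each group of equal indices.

ECB encrypts each block independently with the same key, so equal ciphertext blocks imply equal plaintext blocks.
C[0] = C[1] = 0xE2, so P[0] = P[1].
C[2] = C[3] = 0xC7, so P[2] = P[3].

P[0] = P[1]; P[2] = P[3]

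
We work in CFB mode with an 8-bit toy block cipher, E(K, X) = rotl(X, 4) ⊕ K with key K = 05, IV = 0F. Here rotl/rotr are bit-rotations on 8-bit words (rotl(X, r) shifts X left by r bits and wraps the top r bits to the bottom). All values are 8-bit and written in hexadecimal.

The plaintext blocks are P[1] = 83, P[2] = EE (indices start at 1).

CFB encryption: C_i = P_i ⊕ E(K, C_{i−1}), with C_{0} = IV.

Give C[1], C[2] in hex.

C[1]: E(K, 0F) = F5; 83 ⊕ F5 = 76.
C[2]: E(K, 76) = 62; EE ⊕ 62 = 8C.

C[1] = 76, C[2] = 8C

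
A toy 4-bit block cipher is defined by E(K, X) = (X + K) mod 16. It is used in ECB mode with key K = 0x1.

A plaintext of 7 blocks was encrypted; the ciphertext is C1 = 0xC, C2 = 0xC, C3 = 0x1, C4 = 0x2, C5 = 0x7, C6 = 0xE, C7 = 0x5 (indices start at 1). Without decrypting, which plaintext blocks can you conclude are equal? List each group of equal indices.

P1 = P2

ECB encrypts each block independently with the same key, so equal ciphertext blocks imply equal plaintext blocks.
C1 = C2 = 0xC, so P1 = P2.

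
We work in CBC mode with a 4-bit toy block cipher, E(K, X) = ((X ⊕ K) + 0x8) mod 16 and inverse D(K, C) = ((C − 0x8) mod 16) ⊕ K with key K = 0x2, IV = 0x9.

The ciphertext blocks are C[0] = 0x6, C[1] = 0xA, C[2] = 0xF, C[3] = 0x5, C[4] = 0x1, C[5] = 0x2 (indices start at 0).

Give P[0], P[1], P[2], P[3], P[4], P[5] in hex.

P[0] = 0x5, P[1] = 0x6, P[2] = 0xF, P[3] = 0x0, P[4] = 0xE, P[5] = 0x9

CBC decryption: P_i = D(K, C_i) ⊕ C_{i−1}, with C_{−1} = IV.
P[0]: D(K, 0x6) = 0xC; 0xC ⊕ 0x9 = 0x5.
P[1]: D(K, 0xA) = 0x0; 0x0 ⊕ 0x6 = 0x6.
P[2]: D(K, 0xF) = 0x5; 0x5 ⊕ 0xA = 0xF.
P[3]: D(K, 0x5) = 0xF; 0xF ⊕ 0xF = 0x0.
P[4]: D(K, 0x1) = 0xB; 0xB ⊕ 0x5 = 0xE.
P[5]: D(K, 0x2) = 0x8; 0x8 ⊕ 0x1 = 0x9.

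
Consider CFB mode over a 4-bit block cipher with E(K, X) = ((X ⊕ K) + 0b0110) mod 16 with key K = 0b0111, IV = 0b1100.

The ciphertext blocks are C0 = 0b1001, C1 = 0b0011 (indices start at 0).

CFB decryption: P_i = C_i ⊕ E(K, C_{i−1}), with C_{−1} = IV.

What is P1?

P1: E(K, 0b1001) = 0b0100; 0b0011 ⊕ 0b0100 = 0b0111.

P1 = 0b0111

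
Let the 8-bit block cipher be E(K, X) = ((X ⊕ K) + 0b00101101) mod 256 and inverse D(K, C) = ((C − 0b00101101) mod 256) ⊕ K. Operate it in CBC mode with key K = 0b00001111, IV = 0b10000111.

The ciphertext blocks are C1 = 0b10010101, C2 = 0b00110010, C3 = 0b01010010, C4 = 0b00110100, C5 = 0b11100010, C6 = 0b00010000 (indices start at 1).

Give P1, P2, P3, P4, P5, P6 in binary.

P1 = 0b11100000, P2 = 0b10011111, P3 = 0b00011000, P4 = 0b01011010, P5 = 0b10001110, P6 = 0b00001110

CBC decryption: P_i = D(K, C_i) ⊕ C_{i−1}, with C_{0} = IV.
P1: D(K, 0b10010101) = 0b01100111; 0b01100111 ⊕ 0b10000111 = 0b11100000.
P2: D(K, 0b00110010) = 0b00001010; 0b00001010 ⊕ 0b10010101 = 0b10011111.
P3: D(K, 0b01010010) = 0b00101010; 0b00101010 ⊕ 0b00110010 = 0b00011000.
P4: D(K, 0b00110100) = 0b00001000; 0b00001000 ⊕ 0b01010010 = 0b01011010.
P5: D(K, 0b11100010) = 0b10111010; 0b10111010 ⊕ 0b00110100 = 0b10001110.
P6: D(K, 0b00010000) = 0b11101100; 0b11101100 ⊕ 0b11100010 = 0b00001110.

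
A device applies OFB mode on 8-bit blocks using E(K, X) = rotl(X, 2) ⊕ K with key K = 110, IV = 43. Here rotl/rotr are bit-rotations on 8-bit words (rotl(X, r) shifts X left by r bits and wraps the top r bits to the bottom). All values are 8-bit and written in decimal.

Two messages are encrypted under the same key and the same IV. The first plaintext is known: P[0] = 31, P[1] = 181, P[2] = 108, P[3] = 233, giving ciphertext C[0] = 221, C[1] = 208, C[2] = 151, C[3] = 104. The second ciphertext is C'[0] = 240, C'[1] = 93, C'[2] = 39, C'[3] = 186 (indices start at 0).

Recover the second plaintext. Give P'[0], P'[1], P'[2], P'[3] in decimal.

P'[0] = 50, P'[1] = 56, P'[2] = 220, P'[3] = 59

In OFB with a reused IV, both messages share the same keystream S_i, so C_i ⊕ C'_i = P_i ⊕ P'_i and thus P'_i = P_i ⊕ C_i ⊕ C'_i.
P'[0]: 31 ⊕ 221 ⊕ 240 = 50.
P'[1]: 181 ⊕ 208 ⊕ 93 = 56.
P'[2]: 108 ⊕ 151 ⊕ 39 = 220.
P'[3]: 233 ⊕ 104 ⊕ 186 = 59.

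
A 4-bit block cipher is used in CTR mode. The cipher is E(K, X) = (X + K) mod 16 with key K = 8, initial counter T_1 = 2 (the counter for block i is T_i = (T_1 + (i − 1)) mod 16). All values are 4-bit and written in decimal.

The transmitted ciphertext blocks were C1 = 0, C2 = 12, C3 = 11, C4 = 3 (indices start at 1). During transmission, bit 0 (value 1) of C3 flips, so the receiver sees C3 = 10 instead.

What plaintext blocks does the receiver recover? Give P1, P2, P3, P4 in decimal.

P1 = 10, P2 = 7, P3 = 6, P4 = 14

CTR decryption: S_i = E(K, T_i) where T_i is the counter for block i; P_i = C_i ⊕ S_i.
Only C3 changed, to 10. In CTR, a change in C_i flips the same bit in P_i only; the keystream is unaffected. Decrypting the received ciphertext:
P1: T = 2, S = E(K, T) = 10; 0 ⊕ 10 = 10.
P2: T = 3, S = E(K, T) = 11; 12 ⊕ 11 = 7.
P3: T = 4, S = E(K, T) = 12; 10 ⊕ 12 = 6.
P4: T = 5, S = E(K, T) = 13; 3 ⊕ 13 = 14.
Blocks that differ from the original plaintext: P3.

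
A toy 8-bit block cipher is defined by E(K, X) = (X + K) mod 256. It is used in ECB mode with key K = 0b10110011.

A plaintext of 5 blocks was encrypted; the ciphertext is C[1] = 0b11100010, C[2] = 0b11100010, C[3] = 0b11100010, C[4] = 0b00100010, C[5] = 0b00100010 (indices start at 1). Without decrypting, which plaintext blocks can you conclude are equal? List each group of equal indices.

P[1] = P[2] = P[3]; P[4] = P[5]

ECB encrypts each block independently with the same key, so equal ciphertext blocks imply equal plaintext blocks.
C[1] = C[2] = C[3] = 0b11100010, so P[1] = P[2] = P[3].
C[4] = C[5] = 0b00100010, so P[4] = P[5].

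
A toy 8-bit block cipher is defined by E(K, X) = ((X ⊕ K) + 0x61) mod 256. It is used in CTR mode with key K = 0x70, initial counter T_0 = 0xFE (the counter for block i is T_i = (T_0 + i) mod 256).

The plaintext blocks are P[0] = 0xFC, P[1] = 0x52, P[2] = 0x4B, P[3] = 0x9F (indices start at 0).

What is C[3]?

CTR encryption: S_i = E(K, T_i) where T_i is the counter for block i; C_i = P_i ⊕ S_i.
C[0]: T = 0xFE, S = E(K, T) = 0xEF; 0xFC ⊕ 0xEF = 0x13.
C[1]: T = 0xFF, S = E(K, T) = 0xF0; 0x52 ⊕ 0xF0 = 0xA2.
C[2]: T = 0x00, S = E(K, T) = 0xD1; 0x4B ⊕ 0xD1 = 0x9A.
C[3]: T = 0x01, S = E(K, T) = 0xD2; 0x9F ⊕ 0xD2 = 0x4D.

C[3] = 0x4D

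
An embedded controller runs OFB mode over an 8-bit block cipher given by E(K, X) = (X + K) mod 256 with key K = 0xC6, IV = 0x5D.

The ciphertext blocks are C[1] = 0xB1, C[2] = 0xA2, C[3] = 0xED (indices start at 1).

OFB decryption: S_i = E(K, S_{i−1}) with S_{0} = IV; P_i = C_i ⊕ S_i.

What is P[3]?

P[3] = 0x42

P[1]: S = E(K, 0x5D) = 0x23; 0xB1 ⊕ 0x23 = 0x92.
P[2]: S = E(K, 0x23) = 0xE9; 0xA2 ⊕ 0xE9 = 0x4B.
P[3]: S = E(K, 0xE9) = 0xAF; 0xED ⊕ 0xAF = 0x42.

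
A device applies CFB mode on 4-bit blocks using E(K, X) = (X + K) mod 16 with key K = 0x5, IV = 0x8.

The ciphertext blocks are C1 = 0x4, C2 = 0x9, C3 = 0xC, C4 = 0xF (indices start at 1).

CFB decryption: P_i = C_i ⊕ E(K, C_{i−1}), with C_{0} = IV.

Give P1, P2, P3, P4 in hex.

P1 = 0x9, P2 = 0x0, P3 = 0x2, P4 = 0xE

P1: E(K, 0x8) = 0xD; 0x4 ⊕ 0xD = 0x9.
P2: E(K, 0x4) = 0x9; 0x9 ⊕ 0x9 = 0x0.
P3: E(K, 0x9) = 0xE; 0xC ⊕ 0xE = 0x2.
P4: E(K, 0xC) = 0x1; 0xF ⊕ 0x1 = 0xE.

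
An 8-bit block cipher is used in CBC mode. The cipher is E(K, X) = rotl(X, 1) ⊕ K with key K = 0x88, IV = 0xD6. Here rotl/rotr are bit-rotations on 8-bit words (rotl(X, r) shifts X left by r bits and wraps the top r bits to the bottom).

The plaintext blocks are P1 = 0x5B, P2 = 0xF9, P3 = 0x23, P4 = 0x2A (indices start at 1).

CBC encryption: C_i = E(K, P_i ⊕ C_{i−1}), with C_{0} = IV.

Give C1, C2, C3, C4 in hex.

C1 = 0x93, C2 = 0x5C, C3 = 0x76, C4 = 0x30

C1: P1 ⊕ 0xD6 = 0x8D; E(K, 0x8D) = 0x93.
C2: P2 ⊕ 0x93 = 0x6A; E(K, 0x6A) = 0x5C.
C3: P3 ⊕ 0x5C = 0x7F; E(K, 0x7F) = 0x76.
C4: P4 ⊕ 0x76 = 0x5C; E(K, 0x5C) = 0x30.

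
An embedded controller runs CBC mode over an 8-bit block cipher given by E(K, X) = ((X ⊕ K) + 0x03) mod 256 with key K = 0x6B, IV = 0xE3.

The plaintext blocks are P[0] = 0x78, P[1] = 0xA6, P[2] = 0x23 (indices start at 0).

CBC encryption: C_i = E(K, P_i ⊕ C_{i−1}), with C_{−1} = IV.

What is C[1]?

C[1] = 0x41

C[0]: P[0] ⊕ 0xE3 = 0x9B; E(K, 0x9B) = 0xF3.
C[1]: P[1] ⊕ 0xF3 = 0x55; E(K, 0x55) = 0x41.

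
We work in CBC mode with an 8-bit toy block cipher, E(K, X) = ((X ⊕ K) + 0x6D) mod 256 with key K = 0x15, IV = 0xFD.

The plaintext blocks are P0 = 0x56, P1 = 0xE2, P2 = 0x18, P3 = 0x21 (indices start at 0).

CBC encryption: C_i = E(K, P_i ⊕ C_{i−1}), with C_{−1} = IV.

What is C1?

C0: P0 ⊕ 0xFD = 0xAB; E(K, 0xAB) = 0x2B.
C1: P1 ⊕ 0x2B = 0xC9; E(K, 0xC9) = 0x49.

C1 = 0x49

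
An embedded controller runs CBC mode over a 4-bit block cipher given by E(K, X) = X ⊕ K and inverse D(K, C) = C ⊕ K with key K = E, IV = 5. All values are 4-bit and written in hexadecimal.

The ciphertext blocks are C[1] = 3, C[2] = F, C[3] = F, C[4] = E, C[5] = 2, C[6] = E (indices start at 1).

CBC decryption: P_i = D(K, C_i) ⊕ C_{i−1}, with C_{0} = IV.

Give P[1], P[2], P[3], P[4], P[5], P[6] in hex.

P[1] = 8, P[2] = 2, P[3] = E, P[4] = F, P[5] = 2, P[6] = 2

P[1]: D(K, 3) = D; D ⊕ 5 = 8.
P[2]: D(K, F) = 1; 1 ⊕ 3 = 2.
P[3]: D(K, F) = 1; 1 ⊕ F = E.
P[4]: D(K, E) = 0; 0 ⊕ F = F.
P[5]: D(K, 2) = C; C ⊕ E = 2.
P[6]: D(K, E) = 0; 0 ⊕ 2 = 2.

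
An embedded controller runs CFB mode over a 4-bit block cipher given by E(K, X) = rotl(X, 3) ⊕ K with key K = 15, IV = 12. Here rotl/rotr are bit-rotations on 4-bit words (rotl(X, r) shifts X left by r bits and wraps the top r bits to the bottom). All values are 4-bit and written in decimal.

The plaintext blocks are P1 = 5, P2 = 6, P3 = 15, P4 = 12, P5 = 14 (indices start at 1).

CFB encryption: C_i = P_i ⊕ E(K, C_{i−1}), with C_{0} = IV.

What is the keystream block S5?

C1: E(K, 12) = 9; 5 ⊕ 9 = 12.
C2: E(K, 12) = 9; 6 ⊕ 9 = 15.
C3: E(K, 15) = 0; 15 ⊕ 0 = 15.
C4: E(K, 15) = 0; 12 ⊕ 0 = 12.
C5: E(K, 12) = 9; 14 ⊕ 9 = 7.
So S5 = 9.

9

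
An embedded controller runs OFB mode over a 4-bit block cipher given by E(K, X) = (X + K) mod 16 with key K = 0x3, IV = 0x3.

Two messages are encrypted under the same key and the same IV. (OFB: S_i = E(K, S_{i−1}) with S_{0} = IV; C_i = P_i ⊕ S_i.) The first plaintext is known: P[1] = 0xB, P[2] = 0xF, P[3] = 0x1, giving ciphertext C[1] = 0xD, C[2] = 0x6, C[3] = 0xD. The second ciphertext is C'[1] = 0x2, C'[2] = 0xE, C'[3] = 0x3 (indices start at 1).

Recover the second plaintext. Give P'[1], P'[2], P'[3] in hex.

P'[1] = 0x4, P'[2] = 0x7, P'[3] = 0xF

In OFB with a reused IV, both messages share the same keystream S_i, so C_i ⊕ C'_i = P_i ⊕ P'_i and thus P'_i = P_i ⊕ C_i ⊕ C'_i.
P'[1]: 0xB ⊕ 0xD ⊕ 0x2 = 0x4.
P'[2]: 0xF ⊕ 0x6 ⊕ 0xE = 0x7.
P'[3]: 0x1 ⊕ 0xD ⊕ 0x3 = 0xF.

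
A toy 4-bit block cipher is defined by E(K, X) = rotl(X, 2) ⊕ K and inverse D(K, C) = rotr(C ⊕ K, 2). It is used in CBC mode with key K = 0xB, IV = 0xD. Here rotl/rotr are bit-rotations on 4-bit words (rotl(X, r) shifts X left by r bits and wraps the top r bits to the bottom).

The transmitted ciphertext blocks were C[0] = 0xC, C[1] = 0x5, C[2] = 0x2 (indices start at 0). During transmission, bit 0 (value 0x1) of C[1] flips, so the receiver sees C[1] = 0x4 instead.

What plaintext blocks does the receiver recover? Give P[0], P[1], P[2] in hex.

P[0] = 0x0, P[1] = 0x3, P[2] = 0x2

CBC decryption: P_i = D(K, C_i) ⊕ C_{i−1}, with C_{−1} = IV.
Only C[1] changed, to 0x4. In CBC, a change in C_i garbles P_i and flips the same bit in P_{i+1}. Decrypting the received ciphertext:
P[0]: D(K, 0xC) = 0xD; 0xD ⊕ 0xD = 0x0.
P[1]: D(K, 0x4) = 0xF; 0xF ⊕ 0xC = 0x3.
P[2]: D(K, 0x2) = 0x6; 0x6 ⊕ 0x4 = 0x2.
Blocks that differ from the original plaintext: P[1], P[2].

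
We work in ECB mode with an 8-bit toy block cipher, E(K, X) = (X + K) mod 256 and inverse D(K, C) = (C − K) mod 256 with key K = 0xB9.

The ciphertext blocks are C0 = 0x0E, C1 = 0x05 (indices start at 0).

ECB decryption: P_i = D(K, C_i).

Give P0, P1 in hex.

P0: D(K, 0x0E) = 0x55.
P1: D(K, 0x05) = 0x4C.

P0 = 0x55, P1 = 0x4C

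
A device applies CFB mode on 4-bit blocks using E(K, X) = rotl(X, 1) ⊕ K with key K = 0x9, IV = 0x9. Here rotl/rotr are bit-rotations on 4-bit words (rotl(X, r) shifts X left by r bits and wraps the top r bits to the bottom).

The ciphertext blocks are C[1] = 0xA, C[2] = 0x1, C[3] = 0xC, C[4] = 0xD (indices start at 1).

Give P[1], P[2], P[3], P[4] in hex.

CFB decryption: P_i = C_i ⊕ E(K, C_{i−1}), with C_{0} = IV.
P[1]: E(K, 0x9) = 0xA; 0xA ⊕ 0xA = 0x0.
P[2]: E(K, 0xA) = 0xC; 0x1 ⊕ 0xC = 0xD.
P[3]: E(K, 0x1) = 0xB; 0xC ⊕ 0xB = 0x7.
P[4]: E(K, 0xC) = 0x0; 0xD ⊕ 0x0 = 0xD.

P[1] = 0x0, P[2] = 0xD, P[3] = 0x7, P[4] = 0xD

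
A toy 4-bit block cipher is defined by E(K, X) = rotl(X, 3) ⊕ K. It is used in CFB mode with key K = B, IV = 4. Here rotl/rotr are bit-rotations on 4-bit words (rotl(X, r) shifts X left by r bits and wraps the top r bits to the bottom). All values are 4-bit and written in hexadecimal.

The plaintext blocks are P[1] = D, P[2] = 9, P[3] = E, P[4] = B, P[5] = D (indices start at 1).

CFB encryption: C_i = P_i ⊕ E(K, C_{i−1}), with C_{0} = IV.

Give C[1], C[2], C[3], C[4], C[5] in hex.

C[1]: E(K, 4) = 9; D ⊕ 9 = 4.
C[2]: E(K, 4) = 9; 9 ⊕ 9 = 0.
C[3]: E(K, 0) = B; E ⊕ B = 5.
C[4]: E(K, 5) = 1; B ⊕ 1 = A.
C[5]: E(K, A) = E; D ⊕ E = 3.

C[1] = 4, C[2] = 0, C[3] = 5, C[4] = A, C[5] = 3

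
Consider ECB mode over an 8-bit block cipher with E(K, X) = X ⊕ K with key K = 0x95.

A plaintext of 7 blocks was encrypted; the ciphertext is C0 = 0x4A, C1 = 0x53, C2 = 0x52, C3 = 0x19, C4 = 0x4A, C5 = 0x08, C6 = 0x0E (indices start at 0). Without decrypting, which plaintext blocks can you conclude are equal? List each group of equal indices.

P0 = P4

ECB encrypts each block independently with the same key, so equal ciphertext blocks imply equal plaintext blocks.
C0 = C4 = 0x4A, so P0 = P4.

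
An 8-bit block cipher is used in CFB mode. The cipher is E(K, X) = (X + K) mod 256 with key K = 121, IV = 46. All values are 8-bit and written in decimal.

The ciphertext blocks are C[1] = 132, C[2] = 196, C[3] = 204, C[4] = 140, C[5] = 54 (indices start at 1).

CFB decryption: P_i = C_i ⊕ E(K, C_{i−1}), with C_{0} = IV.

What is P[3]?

P[3]: E(K, 196) = 61; 204 ⊕ 61 = 241.

P[3] = 241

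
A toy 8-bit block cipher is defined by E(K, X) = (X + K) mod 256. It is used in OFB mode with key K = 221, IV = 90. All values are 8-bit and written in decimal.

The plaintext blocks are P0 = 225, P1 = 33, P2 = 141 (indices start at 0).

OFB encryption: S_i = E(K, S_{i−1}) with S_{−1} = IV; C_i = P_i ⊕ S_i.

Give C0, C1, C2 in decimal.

C0 = 214, C1 = 53, C2 = 124

C0: S = E(K, 90) = 55; 225 ⊕ 55 = 214.
C1: S = E(K, 55) = 20; 33 ⊕ 20 = 53.
C2: S = E(K, 20) = 241; 141 ⊕ 241 = 124.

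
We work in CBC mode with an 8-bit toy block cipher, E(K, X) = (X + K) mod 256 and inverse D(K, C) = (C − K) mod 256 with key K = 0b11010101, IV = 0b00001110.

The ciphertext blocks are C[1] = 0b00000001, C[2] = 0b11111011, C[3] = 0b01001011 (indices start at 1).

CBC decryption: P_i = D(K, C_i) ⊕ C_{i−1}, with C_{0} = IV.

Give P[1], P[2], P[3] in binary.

P[1]: D(K, 0b00000001) = 0b00101100; 0b00101100 ⊕ 0b00001110 = 0b00100010.
P[2]: D(K, 0b11111011) = 0b00100110; 0b00100110 ⊕ 0b00000001 = 0b00100111.
P[3]: D(K, 0b01001011) = 0b01110110; 0b01110110 ⊕ 0b11111011 = 0b10001101.

P[1] = 0b00100010, P[2] = 0b00100111, P[3] = 0b10001101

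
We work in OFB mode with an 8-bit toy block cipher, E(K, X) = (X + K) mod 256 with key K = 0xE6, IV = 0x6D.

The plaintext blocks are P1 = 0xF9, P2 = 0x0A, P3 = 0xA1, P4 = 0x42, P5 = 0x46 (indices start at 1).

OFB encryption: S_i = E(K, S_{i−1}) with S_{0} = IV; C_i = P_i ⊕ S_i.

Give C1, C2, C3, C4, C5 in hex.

C1: S = E(K, 0x6D) = 0x53; 0xF9 ⊕ 0x53 = 0xAA.
C2: S = E(K, 0x53) = 0x39; 0x0A ⊕ 0x39 = 0x33.
C3: S = E(K, 0x39) = 0x1F; 0xA1 ⊕ 0x1F = 0xBE.
C4: S = E(K, 0x1F) = 0x05; 0x42 ⊕ 0x05 = 0x47.
C5: S = E(K, 0x05) = 0xEB; 0x46 ⊕ 0xEB = 0xAD.

C1 = 0xAA, C2 = 0x33, C3 = 0xBE, C4 = 0x47, C5 = 0xAD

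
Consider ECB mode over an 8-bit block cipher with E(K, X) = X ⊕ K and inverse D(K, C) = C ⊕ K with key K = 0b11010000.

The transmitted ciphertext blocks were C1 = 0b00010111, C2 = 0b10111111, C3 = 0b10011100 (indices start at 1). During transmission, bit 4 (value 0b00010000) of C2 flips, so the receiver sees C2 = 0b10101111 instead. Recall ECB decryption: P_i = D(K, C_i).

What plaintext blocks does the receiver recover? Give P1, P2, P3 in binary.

Only C2 changed, to 0b10101111. In ECB, a change in C_i affects only P_i. Decrypting the received ciphertext:
P1: D(K, 0b00010111) = 0b11000111.
P2: D(K, 0b10101111) = 0b01111111.
P3: D(K, 0b10011100) = 0b01001100.
Blocks that differ from the original plaintext: P2.

P1 = 0b11000111, P2 = 0b01111111, P3 = 0b01001100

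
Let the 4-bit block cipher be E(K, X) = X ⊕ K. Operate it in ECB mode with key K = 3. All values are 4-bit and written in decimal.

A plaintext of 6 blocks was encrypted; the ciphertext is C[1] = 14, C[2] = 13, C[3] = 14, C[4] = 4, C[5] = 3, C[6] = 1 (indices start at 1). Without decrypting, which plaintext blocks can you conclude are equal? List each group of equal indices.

ECB encrypts each block independently with the same key, so equal ciphertext blocks imply equal plaintext blocks.
C[1] = C[3] = 14, so P[1] = P[3].

P[1] = P[3]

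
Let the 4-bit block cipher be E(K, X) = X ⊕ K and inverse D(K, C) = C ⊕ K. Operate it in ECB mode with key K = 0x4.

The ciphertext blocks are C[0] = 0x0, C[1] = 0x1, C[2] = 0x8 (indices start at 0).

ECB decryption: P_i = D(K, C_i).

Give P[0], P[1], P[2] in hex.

P[0] = 0x4, P[1] = 0x5, P[2] = 0xC

P[0]: D(K, 0x0) = 0x4.
P[1]: D(K, 0x1) = 0x5.
P[2]: D(K, 0x8) = 0xC.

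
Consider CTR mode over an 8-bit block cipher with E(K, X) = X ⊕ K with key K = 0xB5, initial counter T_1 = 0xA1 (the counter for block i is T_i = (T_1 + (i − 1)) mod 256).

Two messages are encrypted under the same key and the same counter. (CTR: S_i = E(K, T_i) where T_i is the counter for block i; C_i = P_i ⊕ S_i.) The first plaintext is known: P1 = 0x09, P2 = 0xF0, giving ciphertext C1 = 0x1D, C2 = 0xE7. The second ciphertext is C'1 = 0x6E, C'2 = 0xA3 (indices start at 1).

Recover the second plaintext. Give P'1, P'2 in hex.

P'1 = 0x7A, P'2 = 0xB4

In CTR with a reused counter, both messages share the same keystream S_i, so C_i ⊕ C'_i = P_i ⊕ P'_i and thus P'_i = P_i ⊕ C_i ⊕ C'_i.
P'1: 0x09 ⊕ 0x1D ⊕ 0x6E = 0x7A.
P'2: 0xF0 ⊕ 0xE7 ⊕ 0xA3 = 0xB4.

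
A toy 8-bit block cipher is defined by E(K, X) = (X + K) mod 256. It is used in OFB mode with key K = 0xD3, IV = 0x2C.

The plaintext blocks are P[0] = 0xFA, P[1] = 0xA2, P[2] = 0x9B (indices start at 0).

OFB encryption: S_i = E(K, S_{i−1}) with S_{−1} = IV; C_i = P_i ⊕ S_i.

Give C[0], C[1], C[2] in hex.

C[0] = 0x05, C[1] = 0x70, C[2] = 0x3E

C[0]: S = E(K, 0x2C) = 0xFF; 0xFA ⊕ 0xFF = 0x05.
C[1]: S = E(K, 0xFF) = 0xD2; 0xA2 ⊕ 0xD2 = 0x70.
C[2]: S = E(K, 0xD2) = 0xA5; 0x9B ⊕ 0xA5 = 0x3E.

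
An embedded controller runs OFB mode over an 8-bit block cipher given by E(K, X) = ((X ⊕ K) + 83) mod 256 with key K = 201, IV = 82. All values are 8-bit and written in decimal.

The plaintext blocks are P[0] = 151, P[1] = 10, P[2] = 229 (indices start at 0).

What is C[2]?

OFB encryption: S_i = E(K, S_{i−1}) with S_{−1} = IV; C_i = P_i ⊕ S_i.
C[0]: S = E(K, 82) = 238; 151 ⊕ 238 = 121.
C[1]: S = E(K, 238) = 122; 10 ⊕ 122 = 112.
C[2]: S = E(K, 122) = 6; 229 ⊕ 6 = 227.

C[2] = 227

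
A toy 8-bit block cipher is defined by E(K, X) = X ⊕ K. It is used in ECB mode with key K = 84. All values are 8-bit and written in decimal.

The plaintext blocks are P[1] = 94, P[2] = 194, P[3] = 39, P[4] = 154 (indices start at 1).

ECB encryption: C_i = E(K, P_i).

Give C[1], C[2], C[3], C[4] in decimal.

C[1]: E(K, 94) = 10.
C[2]: E(K, 194) = 150.
C[3]: E(K, 39) = 115.
C[4]: E(K, 154) = 206.

C[1] = 10, C[2] = 150, C[3] = 115, C[4] = 206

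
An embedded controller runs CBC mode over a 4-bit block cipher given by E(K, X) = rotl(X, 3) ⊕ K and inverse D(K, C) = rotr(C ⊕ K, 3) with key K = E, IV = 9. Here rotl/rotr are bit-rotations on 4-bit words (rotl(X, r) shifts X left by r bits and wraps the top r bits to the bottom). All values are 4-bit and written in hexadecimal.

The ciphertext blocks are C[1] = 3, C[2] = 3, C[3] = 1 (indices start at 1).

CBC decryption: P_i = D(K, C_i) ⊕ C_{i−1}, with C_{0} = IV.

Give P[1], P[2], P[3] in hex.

P[1]: D(K, 3) = B; B ⊕ 9 = 2.
P[2]: D(K, 3) = B; B ⊕ 3 = 8.
P[3]: D(K, 1) = F; F ⊕ 3 = C.

P[1] = 2, P[2] = 8, P[3] = C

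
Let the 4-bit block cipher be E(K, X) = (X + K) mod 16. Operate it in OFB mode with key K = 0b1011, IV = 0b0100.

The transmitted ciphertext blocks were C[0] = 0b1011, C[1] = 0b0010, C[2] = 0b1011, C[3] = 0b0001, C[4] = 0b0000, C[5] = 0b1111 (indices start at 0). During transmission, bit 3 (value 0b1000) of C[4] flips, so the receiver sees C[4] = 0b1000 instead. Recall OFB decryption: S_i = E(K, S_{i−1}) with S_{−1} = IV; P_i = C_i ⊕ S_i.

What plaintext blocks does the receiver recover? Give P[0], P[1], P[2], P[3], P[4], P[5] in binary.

Only C[4] changed, to 0b1000. In OFB, a change in C_i flips the same bit in P_i only; the keystream is unaffected. Decrypting the received ciphertext:
P[0]: S = E(K, 0b0100) = 0b1111; 0b1011 ⊕ 0b1111 = 0b0100.
P[1]: S = E(K, 0b1111) = 0b1010; 0b0010 ⊕ 0b1010 = 0b1000.
P[2]: S = E(K, 0b1010) = 0b0101; 0b1011 ⊕ 0b0101 = 0b1110.
P[3]: S = E(K, 0b0101) = 0b0000; 0b0001 ⊕ 0b0000 = 0b0001.
P[4]: S = E(K, 0b0000) = 0b1011; 0b1000 ⊕ 0b1011 = 0b0011.
P[5]: S = E(K, 0b1011) = 0b0110; 0b1111 ⊕ 0b0110 = 0b1001.
Blocks that differ from the original plaintext: P[4].

P[0] = 0b0100, P[1] = 0b1000, P[2] = 0b1110, P[3] = 0b0001, P[4] = 0b0011, P[5] = 0b1001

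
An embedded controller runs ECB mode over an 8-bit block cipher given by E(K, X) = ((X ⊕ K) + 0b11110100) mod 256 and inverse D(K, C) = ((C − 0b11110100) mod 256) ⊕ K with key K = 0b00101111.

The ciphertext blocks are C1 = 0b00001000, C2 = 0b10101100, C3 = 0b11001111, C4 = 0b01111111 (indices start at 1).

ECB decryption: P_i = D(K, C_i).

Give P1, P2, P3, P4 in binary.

P1 = 0b00111011, P2 = 0b10010111, P3 = 0b11110100, P4 = 0b10100100

P1: D(K, 0b00001000) = 0b00111011.
P2: D(K, 0b10101100) = 0b10010111.
P3: D(K, 0b11001111) = 0b11110100.
P4: D(K, 0b01111111) = 0b10100100.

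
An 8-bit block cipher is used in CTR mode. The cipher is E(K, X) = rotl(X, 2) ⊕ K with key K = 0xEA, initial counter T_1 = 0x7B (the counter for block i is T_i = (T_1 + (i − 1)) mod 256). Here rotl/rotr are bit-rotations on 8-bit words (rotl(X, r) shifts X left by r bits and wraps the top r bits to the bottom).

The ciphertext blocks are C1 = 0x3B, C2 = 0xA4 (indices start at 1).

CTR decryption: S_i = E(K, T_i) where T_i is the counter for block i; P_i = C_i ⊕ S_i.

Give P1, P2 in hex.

P1 = 0x3C, P2 = 0xBF

P1: T = 0x7B, S = E(K, T) = 0x07; 0x3B ⊕ 0x07 = 0x3C.
P2: T = 0x7C, S = E(K, T) = 0x1B; 0xA4 ⊕ 0x1B = 0xBF.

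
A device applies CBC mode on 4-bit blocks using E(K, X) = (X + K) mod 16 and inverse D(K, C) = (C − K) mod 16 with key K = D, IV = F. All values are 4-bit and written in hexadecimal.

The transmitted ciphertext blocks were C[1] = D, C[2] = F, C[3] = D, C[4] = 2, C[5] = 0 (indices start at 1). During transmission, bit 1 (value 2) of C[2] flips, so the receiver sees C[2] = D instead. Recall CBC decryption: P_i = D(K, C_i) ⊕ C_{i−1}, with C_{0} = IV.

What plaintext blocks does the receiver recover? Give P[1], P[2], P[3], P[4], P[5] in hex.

Only C[2] changed, to D. In CBC, a change in C_i garbles P_i and flips the same bit in P_{i+1}. Decrypting the received ciphertext:
P[1]: D(K, D) = 0; 0 ⊕ F = F.
P[2]: D(K, D) = 0; 0 ⊕ D = D.
P[3]: D(K, D) = 0; 0 ⊕ D = D.
P[4]: D(K, 2) = 5; 5 ⊕ D = 8.
P[5]: D(K, 0) = 3; 3 ⊕ 2 = 1.
Blocks that differ from the original plaintext: P[2], P[3].

P[1] = F, P[2] = D, P[3] = D, P[4] = 8, P[5] = 1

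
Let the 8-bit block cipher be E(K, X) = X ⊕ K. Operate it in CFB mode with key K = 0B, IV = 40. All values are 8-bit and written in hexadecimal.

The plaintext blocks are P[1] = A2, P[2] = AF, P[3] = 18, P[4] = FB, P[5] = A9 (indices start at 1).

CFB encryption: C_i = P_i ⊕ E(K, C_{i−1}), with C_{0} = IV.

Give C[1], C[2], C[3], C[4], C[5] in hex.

C[1] = E9, C[2] = 4D, C[3] = 5E, C[4] = AE, C[5] = 0C

C[1]: E(K, 40) = 4B; A2 ⊕ 4B = E9.
C[2]: E(K, E9) = E2; AF ⊕ E2 = 4D.
C[3]: E(K, 4D) = 46; 18 ⊕ 46 = 5E.
C[4]: E(K, 5E) = 55; FB ⊕ 55 = AE.
C[5]: E(K, AE) = A5; A9 ⊕ A5 = 0C.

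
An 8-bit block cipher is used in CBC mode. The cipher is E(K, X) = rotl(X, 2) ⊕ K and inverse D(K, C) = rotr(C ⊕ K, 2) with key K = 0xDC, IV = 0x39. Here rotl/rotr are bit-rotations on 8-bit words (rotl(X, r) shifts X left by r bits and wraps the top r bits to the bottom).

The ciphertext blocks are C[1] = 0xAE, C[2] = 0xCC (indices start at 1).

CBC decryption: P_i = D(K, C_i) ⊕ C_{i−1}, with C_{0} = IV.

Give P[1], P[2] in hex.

P[1]: D(K, 0xAE) = 0x9C; 0x9C ⊕ 0x39 = 0xA5.
P[2]: D(K, 0xCC) = 0x04; 0x04 ⊕ 0xAE = 0xAA.

P[1] = 0xA5, P[2] = 0xAA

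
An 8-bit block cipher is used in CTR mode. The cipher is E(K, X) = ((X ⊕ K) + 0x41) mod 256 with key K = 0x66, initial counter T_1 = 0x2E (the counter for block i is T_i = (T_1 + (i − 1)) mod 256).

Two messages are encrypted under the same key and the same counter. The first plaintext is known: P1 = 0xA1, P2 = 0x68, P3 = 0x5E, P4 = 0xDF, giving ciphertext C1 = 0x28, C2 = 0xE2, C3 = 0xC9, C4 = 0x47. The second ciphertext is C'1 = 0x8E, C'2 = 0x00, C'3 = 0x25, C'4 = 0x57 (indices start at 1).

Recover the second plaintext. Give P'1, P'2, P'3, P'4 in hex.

P'1 = 0x07, P'2 = 0x8A, P'3 = 0xB2, P'4 = 0xCF

In CTR with a reused counter, both messages share the same keystream S_i, so C_i ⊕ C'_i = P_i ⊕ P'_i and thus P'_i = P_i ⊕ C_i ⊕ C'_i.
P'1: 0xA1 ⊕ 0x28 ⊕ 0x8E = 0x07.
P'2: 0x68 ⊕ 0xE2 ⊕ 0x00 = 0x8A.
P'3: 0x5E ⊕ 0xC9 ⊕ 0x25 = 0xB2.
P'4: 0xDF ⊕ 0x47 ⊕ 0x57 = 0xCF.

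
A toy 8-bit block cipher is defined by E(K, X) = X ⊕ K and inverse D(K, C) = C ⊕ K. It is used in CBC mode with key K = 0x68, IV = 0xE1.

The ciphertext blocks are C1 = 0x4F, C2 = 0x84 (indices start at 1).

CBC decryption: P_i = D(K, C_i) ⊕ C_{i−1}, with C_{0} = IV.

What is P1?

P1 = 0xC6

P1: D(K, 0x4F) = 0x27; 0x27 ⊕ 0xE1 = 0xC6.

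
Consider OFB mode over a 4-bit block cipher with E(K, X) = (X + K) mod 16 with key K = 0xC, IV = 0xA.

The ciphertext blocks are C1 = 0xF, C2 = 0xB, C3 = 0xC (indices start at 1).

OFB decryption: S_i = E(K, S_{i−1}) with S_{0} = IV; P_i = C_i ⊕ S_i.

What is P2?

P2 = 0x9

P1: S = E(K, 0xA) = 0x6; 0xF ⊕ 0x6 = 0x9.
P2: S = E(K, 0x6) = 0x2; 0xB ⊕ 0x2 = 0x9.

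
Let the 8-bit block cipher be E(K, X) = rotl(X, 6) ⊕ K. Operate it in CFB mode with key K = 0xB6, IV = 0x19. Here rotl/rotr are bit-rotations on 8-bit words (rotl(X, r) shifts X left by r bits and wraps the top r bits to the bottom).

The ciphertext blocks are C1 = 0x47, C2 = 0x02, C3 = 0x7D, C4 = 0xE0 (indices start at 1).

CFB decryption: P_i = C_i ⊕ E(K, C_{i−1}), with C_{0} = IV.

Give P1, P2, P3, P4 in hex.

P1: E(K, 0x19) = 0xF0; 0x47 ⊕ 0xF0 = 0xB7.
P2: E(K, 0x47) = 0x67; 0x02 ⊕ 0x67 = 0x65.
P3: E(K, 0x02) = 0x36; 0x7D ⊕ 0x36 = 0x4B.
P4: E(K, 0x7D) = 0xE9; 0xE0 ⊕ 0xE9 = 0x09.

P1 = 0xB7, P2 = 0x65, P3 = 0x4B, P4 = 0x09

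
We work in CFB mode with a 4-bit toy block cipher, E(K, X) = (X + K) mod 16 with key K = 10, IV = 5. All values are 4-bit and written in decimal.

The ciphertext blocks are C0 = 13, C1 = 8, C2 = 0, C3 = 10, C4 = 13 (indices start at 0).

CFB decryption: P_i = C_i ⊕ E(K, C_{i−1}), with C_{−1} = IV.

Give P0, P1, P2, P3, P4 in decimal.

P0 = 2, P1 = 15, P2 = 2, P3 = 0, P4 = 9

P0: E(K, 5) = 15; 13 ⊕ 15 = 2.
P1: E(K, 13) = 7; 8 ⊕ 7 = 15.
P2: E(K, 8) = 2; 0 ⊕ 2 = 2.
P3: E(K, 0) = 10; 10 ⊕ 10 = 0.
P4: E(K, 10) = 4; 13 ⊕ 4 = 9.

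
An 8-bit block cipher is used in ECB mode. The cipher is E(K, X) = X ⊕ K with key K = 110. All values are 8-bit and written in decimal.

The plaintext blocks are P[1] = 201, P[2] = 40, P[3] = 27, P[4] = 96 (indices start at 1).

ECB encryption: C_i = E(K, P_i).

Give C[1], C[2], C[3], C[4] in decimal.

C[1] = 167, C[2] = 70, C[3] = 117, C[4] = 14

C[1]: E(K, 201) = 167.
C[2]: E(K, 40) = 70.
C[3]: E(K, 27) = 117.
C[4]: E(K, 96) = 14.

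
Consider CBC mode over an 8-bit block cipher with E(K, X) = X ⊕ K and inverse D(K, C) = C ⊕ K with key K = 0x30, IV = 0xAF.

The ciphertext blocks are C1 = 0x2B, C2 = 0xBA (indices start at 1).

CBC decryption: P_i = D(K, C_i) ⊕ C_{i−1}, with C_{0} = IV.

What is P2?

P2 = 0xA1

P2: D(K, 0xBA) = 0x8A; 0x8A ⊕ 0x2B = 0xA1.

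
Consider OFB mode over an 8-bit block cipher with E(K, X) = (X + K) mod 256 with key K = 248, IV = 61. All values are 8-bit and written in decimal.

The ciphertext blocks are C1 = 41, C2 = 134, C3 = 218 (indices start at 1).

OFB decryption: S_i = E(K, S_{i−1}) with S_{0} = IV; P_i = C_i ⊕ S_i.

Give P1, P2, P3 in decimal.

P1 = 28, P2 = 171, P3 = 255

P1: S = E(K, 61) = 53; 41 ⊕ 53 = 28.
P2: S = E(K, 53) = 45; 134 ⊕ 45 = 171.
P3: S = E(K, 45) = 37; 218 ⊕ 37 = 255.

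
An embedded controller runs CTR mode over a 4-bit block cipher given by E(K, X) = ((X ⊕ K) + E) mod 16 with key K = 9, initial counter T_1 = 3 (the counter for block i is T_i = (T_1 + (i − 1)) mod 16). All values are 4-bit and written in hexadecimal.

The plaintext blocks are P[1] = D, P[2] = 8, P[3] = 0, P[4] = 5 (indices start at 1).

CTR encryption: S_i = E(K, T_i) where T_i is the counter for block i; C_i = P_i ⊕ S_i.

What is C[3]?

C[3] = A

C[1]: T = 3, S = E(K, T) = 8; D ⊕ 8 = 5.
C[2]: T = 4, S = E(K, T) = B; 8 ⊕ B = 3.
C[3]: T = 5, S = E(K, T) = A; 0 ⊕ A = A.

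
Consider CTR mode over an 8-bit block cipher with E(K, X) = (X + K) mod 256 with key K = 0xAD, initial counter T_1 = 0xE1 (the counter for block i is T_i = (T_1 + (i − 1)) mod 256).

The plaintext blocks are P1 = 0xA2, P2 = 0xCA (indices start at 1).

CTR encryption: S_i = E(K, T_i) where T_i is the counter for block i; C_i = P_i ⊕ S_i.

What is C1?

C1 = 0x2C

C1: T = 0xE1, S = E(K, T) = 0x8E; 0xA2 ⊕ 0x8E = 0x2C.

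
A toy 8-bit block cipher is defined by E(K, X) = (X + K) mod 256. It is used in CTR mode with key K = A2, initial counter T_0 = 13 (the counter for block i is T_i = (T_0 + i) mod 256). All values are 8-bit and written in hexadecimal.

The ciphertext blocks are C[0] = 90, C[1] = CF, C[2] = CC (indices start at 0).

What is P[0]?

P[0] = 25

CTR decryption: S_i = E(K, T_i) where T_i is the counter for block i; P_i = C_i ⊕ S_i.
P[0]: T = 13, S = E(K, T) = B5; 90 ⊕ B5 = 25.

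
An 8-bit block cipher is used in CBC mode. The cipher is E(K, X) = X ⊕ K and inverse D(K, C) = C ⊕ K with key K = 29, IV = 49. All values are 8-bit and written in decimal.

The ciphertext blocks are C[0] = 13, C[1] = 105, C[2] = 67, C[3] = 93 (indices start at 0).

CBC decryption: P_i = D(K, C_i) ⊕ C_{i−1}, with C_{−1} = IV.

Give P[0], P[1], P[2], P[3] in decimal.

P[0] = 33, P[1] = 121, P[2] = 55, P[3] = 3

P[0]: D(K, 13) = 16; 16 ⊕ 49 = 33.
P[1]: D(K, 105) = 116; 116 ⊕ 13 = 121.
P[2]: D(K, 67) = 94; 94 ⊕ 105 = 55.
P[3]: D(K, 93) = 64; 64 ⊕ 67 = 3.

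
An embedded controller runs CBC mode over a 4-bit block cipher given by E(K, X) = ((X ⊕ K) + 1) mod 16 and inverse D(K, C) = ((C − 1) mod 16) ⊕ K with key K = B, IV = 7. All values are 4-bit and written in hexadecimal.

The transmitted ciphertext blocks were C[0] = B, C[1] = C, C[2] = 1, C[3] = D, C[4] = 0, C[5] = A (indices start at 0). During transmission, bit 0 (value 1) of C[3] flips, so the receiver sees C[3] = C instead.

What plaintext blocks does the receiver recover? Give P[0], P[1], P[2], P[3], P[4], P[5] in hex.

P[0] = 6, P[1] = B, P[2] = 7, P[3] = 1, P[4] = 8, P[5] = 2

CBC decryption: P_i = D(K, C_i) ⊕ C_{i−1}, with C_{−1} = IV.
Only C[3] changed, to C. In CBC, a change in C_i garbles P_i and flips the same bit in P_{i+1}. Decrypting the received ciphertext:
P[0]: D(K, B) = 1; 1 ⊕ 7 = 6.
P[1]: D(K, C) = 0; 0 ⊕ B = B.
P[2]: D(K, 1) = B; B ⊕ C = 7.
P[3]: D(K, C) = 0; 0 ⊕ 1 = 1.
P[4]: D(K, 0) = 4; 4 ⊕ C = 8.
P[5]: D(K, A) = 2; 2 ⊕ 0 = 2.
Blocks that differ from the original plaintext: P[3], P[4].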